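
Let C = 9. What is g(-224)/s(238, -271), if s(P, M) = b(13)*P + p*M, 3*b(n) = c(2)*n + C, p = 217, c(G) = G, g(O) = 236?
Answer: -12/2849 ≈ -0.0042120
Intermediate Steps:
b(n) = 3 + 2*n/3 (b(n) = (2*n + 9)/3 = (9 + 2*n)/3 = 3 + 2*n/3)
s(P, M) = 217*M + 35*P/3 (s(P, M) = (3 + (2/3)*13)*P + 217*M = (3 + 26/3)*P + 217*M = 35*P/3 + 217*M = 217*M + 35*P/3)
g(-224)/s(238, -271) = 236/(217*(-271) + (35/3)*238) = 236/(-58807 + 8330/3) = 236/(-168091/3) = 236*(-3/168091) = -12/2849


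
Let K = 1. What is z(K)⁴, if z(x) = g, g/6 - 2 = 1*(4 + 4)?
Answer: 12960000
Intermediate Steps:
g = 60 (g = 12 + 6*(1*(4 + 4)) = 12 + 6*(1*8) = 12 + 6*8 = 12 + 48 = 60)
z(x) = 60
z(K)⁴ = 60⁴ = 12960000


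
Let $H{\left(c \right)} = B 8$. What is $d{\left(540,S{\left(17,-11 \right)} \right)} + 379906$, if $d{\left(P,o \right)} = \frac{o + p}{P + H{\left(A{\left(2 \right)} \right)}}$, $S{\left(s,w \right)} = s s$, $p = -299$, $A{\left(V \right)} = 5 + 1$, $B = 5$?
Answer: $\frac{22034547}{58} \approx 3.7991 \cdot 10^{5}$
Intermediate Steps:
$A{\left(V \right)} = 6$
$S{\left(s,w \right)} = s^{2}$
$H{\left(c \right)} = 40$ ($H{\left(c \right)} = 5 \cdot 8 = 40$)
$d{\left(P,o \right)} = \frac{-299 + o}{40 + P}$ ($d{\left(P,o \right)} = \frac{o - 299}{P + 40} = \frac{-299 + o}{40 + P}$)
$d{\left(540,S{\left(17,-11 \right)} \right)} + 379906 = \frac{-299 + 17^{2}}{40 + 540} + 379906 = \frac{-299 + 289}{580} + 379906 = \frac{1}{580} \left(-10\right) + 379906 = - \frac{1}{58} + 379906 = \frac{22034547}{58}$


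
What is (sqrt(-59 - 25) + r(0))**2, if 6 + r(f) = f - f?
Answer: 4*(3 - I*sqrt(21))**2 ≈ -48.0 - 109.98*I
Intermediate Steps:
r(f) = -6 (r(f) = -6 + (f - f) = -6 + 0 = -6)
(sqrt(-59 - 25) + r(0))**2 = (sqrt(-59 - 25) - 6)**2 = (sqrt(-84) - 6)**2 = (2*I*sqrt(21) - 6)**2 = (-6 + 2*I*sqrt(21))**2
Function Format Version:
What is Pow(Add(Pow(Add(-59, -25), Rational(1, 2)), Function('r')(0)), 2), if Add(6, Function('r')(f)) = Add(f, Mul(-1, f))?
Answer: Mul(4, Pow(Add(3, Mul(-1, I, Pow(21, Rational(1, 2)))), 2)) ≈ Add(-48.000, Mul(-109.98, I))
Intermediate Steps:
Function('r')(f) = -6 (Function('r')(f) = Add(-6, Add(f, Mul(-1, f))) = Add(-6, 0) = -6)
Pow(Add(Pow(Add(-59, -25), Rational(1, 2)), Function('r')(0)), 2) = Pow(Add(Pow(Add(-59, -25), Rational(1, 2)), -6), 2) = Pow(Add(Pow(-84, Rational(1, 2)), -6), 2) = Pow(Add(Mul(2, I, Pow(21, Rational(1, 2))), -6), 2) = Pow(Add(-6, Mul(2, I, Pow(21, Rational(1, 2)))), 2)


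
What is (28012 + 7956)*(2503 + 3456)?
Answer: 214333312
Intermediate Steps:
(28012 + 7956)*(2503 + 3456) = 35968*5959 = 214333312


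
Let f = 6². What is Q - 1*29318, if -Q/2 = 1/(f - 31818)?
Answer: -465892337/15891 ≈ -29318.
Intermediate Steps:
f = 36
Q = 1/15891 (Q = -2/(36 - 31818) = -2/(-31782) = -2*(-1/31782) = 1/15891 ≈ 6.2929e-5)
Q - 1*29318 = 1/15891 - 1*29318 = 1/15891 - 29318 = -465892337/15891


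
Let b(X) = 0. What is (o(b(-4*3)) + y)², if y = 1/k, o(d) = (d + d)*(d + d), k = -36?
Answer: 1/1296 ≈ 0.00077160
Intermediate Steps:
o(d) = 4*d² (o(d) = (2*d)*(2*d) = 4*d²)
y = -1/36 (y = 1/(-36) = -1/36 ≈ -0.027778)
(o(b(-4*3)) + y)² = (4*0² - 1/36)² = (4*0 - 1/36)² = (0 - 1/36)² = (-1/36)² = 1/1296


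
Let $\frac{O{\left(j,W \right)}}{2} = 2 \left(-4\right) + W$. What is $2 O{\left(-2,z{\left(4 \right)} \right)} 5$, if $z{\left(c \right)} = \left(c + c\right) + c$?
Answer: $80$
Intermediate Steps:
$z{\left(c \right)} = 3 c$ ($z{\left(c \right)} = 2 c + c = 3 c$)
$O{\left(j,W \right)} = -16 + 2 W$ ($O{\left(j,W \right)} = 2 \left(2 \left(-4\right) + W\right) = 2 \left(-8 + W\right) = -16 + 2 W$)
$2 O{\left(-2,z{\left(4 \right)} \right)} 5 = 2 \left(-16 + 2 \cdot 3 \cdot 4\right) 5 = 2 \left(-16 + 2 \cdot 12\right) 5 = 2 \left(-16 + 24\right) 5 = 2 \cdot 8 \cdot 5 = 16 \cdot 5 = 80$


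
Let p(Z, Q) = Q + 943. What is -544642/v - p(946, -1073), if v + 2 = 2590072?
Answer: 24011747/185005 ≈ 129.79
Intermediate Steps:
v = 2590070 (v = -2 + 2590072 = 2590070)
p(Z, Q) = 943 + Q
-544642/v - p(946, -1073) = -544642/2590070 - (943 - 1073) = -544642*1/2590070 - 1*(-130) = -38903/185005 + 130 = 24011747/185005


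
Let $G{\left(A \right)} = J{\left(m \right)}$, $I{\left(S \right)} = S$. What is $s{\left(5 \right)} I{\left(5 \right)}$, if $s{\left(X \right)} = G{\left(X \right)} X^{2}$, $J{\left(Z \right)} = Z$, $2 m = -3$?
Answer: $- \frac{375}{2} \approx -187.5$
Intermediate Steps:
$m = - \frac{3}{2}$ ($m = \frac{1}{2} \left(-3\right) = - \frac{3}{2} \approx -1.5$)
$G{\left(A \right)} = - \frac{3}{2}$
$s{\left(X \right)} = - \frac{3 X^{2}}{2}$
$s{\left(5 \right)} I{\left(5 \right)} = - \frac{3 \cdot 5^{2}}{2} \cdot 5 = \left(- \frac{3}{2}\right) 25 \cdot 5 = \left(- \frac{75}{2}\right) 5 = - \frac{375}{2}$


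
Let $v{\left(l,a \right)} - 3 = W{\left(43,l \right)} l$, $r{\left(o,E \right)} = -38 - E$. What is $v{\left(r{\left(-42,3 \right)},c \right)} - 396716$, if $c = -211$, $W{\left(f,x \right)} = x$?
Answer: $-395032$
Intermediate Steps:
$v{\left(l,a \right)} = 3 + l^{2}$ ($v{\left(l,a \right)} = 3 + l l = 3 + l^{2}$)
$v{\left(r{\left(-42,3 \right)},c \right)} - 396716 = \left(3 + \left(-38 - 3\right)^{2}\right) - 396716 = \left(3 + \left(-41\right)^{2}\right) - 396716 = \left(3 + 1681\right) - 396716 = 1684 - 396716 = -395032$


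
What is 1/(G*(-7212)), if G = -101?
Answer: 1/728412 ≈ 1.3728e-6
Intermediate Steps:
1/(G*(-7212)) = 1/(-101*(-7212)) = 1/728412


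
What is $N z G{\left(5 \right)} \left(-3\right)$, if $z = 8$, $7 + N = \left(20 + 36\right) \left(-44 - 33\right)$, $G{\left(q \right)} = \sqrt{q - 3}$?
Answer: $103656 \sqrt{2} \approx 1.4659 \cdot 10^{5}$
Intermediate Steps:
$G{\left(q \right)} = \sqrt{-3 + q}$
$N = -4319$ ($N = -7 + \left(20 + 36\right) \left(-44 - 33\right) = -7 + 56 \left(-77\right) = -7 - 4312 = -4319$)
$N z G{\left(5 \right)} \left(-3\right) = \left(-4319\right) 8 \sqrt{-3 + 5} \left(-3\right) = - 34552 \sqrt{2} \left(-3\right) = - 34552 \left(- 3 \sqrt{2}\right) = 103656 \sqrt{2}$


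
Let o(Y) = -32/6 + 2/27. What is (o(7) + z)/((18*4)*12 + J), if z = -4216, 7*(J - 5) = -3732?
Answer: -797818/63477 ≈ -12.569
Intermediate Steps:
J = -3697/7 (J = 5 + (1/7)*(-3732) = 5 - 3732/7 = -3697/7 ≈ -528.14)
o(Y) = -142/27 (o(Y) = -32*1/6 + 2*(1/27) = -16/3 + 2/27 = -142/27)
(o(7) + z)/((18*4)*12 + J) = (-142/27 - 4216)/((18*4)*12 - 3697/7) = -113974/(27*(72*12 - 3697/7)) = -113974/(27*(864 - 3697/7)) = -113974/(27*2351/7) = -113974/27*7/2351 = -797818/63477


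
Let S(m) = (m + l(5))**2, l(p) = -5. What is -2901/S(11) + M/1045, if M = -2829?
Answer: -1044463/12540 ≈ -83.291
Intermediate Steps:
S(m) = (-5 + m)**2 (S(m) = (m - 5)**2 = (-5 + m)**2)
-2901/S(11) + M/1045 = -2901/(-5 + 11)**2 - 2829/1045 = -2901/(6**2) - 2829*1/1045 = -2901/36 - 2829/1045 = -2901*1/36 - 2829/1045 = -967/12 - 2829/1045 = -1044463/12540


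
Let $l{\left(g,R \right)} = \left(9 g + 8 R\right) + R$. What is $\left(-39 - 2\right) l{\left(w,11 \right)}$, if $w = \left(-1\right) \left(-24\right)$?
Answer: $-12915$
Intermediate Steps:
$w = 24$
$l{\left(g,R \right)} = 9 R + 9 g$ ($l{\left(g,R \right)} = \left(8 R + 9 g\right) + R = 9 R + 9 g$)
$\left(-39 - 2\right) l{\left(w,11 \right)} = \left(-39 - 2\right) \left(9 \cdot 11 + 9 \cdot 24\right) = - 41 \left(99 + 216\right) = \left(-41\right) 315 = -12915$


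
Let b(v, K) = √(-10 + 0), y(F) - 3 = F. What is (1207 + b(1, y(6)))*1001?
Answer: 1208207 + 1001*I*√10 ≈ 1.2082e+6 + 3165.4*I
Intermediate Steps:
y(F) = 3 + F
b(v, K) = I*√10 (b(v, K) = √(-10) = I*√10)
(1207 + b(1, y(6)))*1001 = (1207 + I*√10)*1001 = 1208207 + 1001*I*√10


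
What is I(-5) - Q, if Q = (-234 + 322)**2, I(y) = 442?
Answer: -7302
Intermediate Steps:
Q = 7744 (Q = 88**2 = 7744)
I(-5) - Q = 442 - 1*7744 = 442 - 7744 = -7302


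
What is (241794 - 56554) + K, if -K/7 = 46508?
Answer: -140316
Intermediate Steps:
K = -325556 (K = -7*46508 = -325556)
(241794 - 56554) + K = (241794 - 56554) - 325556 = 185240 - 325556 = -140316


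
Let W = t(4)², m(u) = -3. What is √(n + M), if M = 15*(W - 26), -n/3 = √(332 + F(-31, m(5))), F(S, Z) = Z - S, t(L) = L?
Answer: √(-150 - 18*√10) ≈ 14.385*I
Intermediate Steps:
W = 16 (W = 4² = 16)
n = -18*√10 (n = -3*√(332 + (-3 - 1*(-31))) = -3*√(332 + (-3 + 31)) = -3*√(332 + 28) = -18*√10 ≈ -56.921)
M = -150 (M = 15*(16 - 26) = 15*(-10) = -150)
√(n + M) = √(-18*√10 - 150) = √(-150 - 18*√10)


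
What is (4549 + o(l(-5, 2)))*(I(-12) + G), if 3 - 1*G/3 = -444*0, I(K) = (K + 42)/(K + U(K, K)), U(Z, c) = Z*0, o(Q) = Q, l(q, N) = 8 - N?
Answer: 59215/2 ≈ 29608.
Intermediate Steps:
U(Z, c) = 0
I(K) = (42 + K)/K (I(K) = (K + 42)/(K + 0) = (42 + K)/K)
G = 9 (G = 9 - (-1332)*0 = 9 - 3*0 = 9 + 0 = 9)
(4549 + o(l(-5, 2)))*(I(-12) + G) = (4549 + (8 - 1*2))*((42 - 12)/(-12) + 9) = (4549 + (8 - 2))*(-1/12*30 + 9) = (4549 + 6)*(-5/2 + 9) = 4555*(13/2) = 59215/2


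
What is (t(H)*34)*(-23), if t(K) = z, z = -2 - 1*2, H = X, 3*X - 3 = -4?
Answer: 3128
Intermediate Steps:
X = -⅓ (X = 1 + (⅓)*(-4) = 1 - 4/3 = -⅓ ≈ -0.33333)
H = -⅓ ≈ -0.33333
z = -4 (z = -2 - 2 = -4)
t(K) = -4
(t(H)*34)*(-23) = -4*34*(-23) = -136*(-23) = 3128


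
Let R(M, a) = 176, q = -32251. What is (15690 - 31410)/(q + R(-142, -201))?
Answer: 3144/6415 ≈ 0.49010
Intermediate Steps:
(15690 - 31410)/(q + R(-142, -201)) = (15690 - 31410)/(-32251 + 176) = -15720/(-32075) = -15720*(-1/32075) = 3144/6415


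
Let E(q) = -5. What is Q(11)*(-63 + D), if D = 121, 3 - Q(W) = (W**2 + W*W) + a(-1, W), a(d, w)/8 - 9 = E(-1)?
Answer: -15718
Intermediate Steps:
a(d, w) = 32 (a(d, w) = 72 + 8*(-5) = 72 - 40 = 32)
Q(W) = -29 - 2*W**2 (Q(W) = 3 - ((W**2 + W*W) + 32) = 3 - ((W**2 + W**2) + 32) = 3 - (2*W**2 + 32) = 3 - (32 + 2*W**2) = 3 + (-32 - 2*W**2) = -29 - 2*W**2)
Q(11)*(-63 + D) = (-29 - 2*11**2)*(-63 + 121) = (-29 - 2*121)*58 = (-29 - 242)*58 = -271*58 = -15718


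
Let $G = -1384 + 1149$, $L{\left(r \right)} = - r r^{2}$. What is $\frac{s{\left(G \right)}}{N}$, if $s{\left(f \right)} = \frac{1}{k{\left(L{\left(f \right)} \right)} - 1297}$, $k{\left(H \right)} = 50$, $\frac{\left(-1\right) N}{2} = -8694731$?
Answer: $- \frac{1}{21684659114} \approx -4.6116 \cdot 10^{-11}$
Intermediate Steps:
$N = 17389462$ ($N = \left(-2\right) \left(-8694731\right) = 17389462$)
$L{\left(r \right)} = - r^{3}$
$G = -235$
$s{\left(f \right)} = - \frac{1}{1247}$ ($s{\left(f \right)} = \frac{1}{50 - 1297} = \frac{1}{-1247} = - \frac{1}{1247}$)
$\frac{s{\left(G \right)}}{N} = - \frac{1}{1247 \cdot 17389462} = \left(- \frac{1}{1247}\right) \frac{1}{17389462} = - \frac{1}{21684659114}$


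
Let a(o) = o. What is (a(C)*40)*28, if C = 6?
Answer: 6720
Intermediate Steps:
(a(C)*40)*28 = (6*40)*28 = 240*28 = 6720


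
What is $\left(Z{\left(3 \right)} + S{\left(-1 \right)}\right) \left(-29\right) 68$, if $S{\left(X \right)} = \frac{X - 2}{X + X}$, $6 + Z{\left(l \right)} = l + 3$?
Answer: $-2958$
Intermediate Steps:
$Z{\left(l \right)} = -3 + l$ ($Z{\left(l \right)} = -6 + \left(l + 3\right) = -6 + \left(3 + l\right) = -3 + l$)
$S{\left(X \right)} = \frac{-2 + X}{2 X}$
$\left(Z{\left(3 \right)} + S{\left(-1 \right)}\right) \left(-29\right) 68 = \left(\left(-3 + 3\right) + \frac{-2 - 1}{2 \left(-1\right)}\right) \left(-29\right) 68 = \left(0 + \frac{1}{2} \left(-1\right) \left(-3\right)\right) \left(-29\right) 68 = \left(0 + \frac{3}{2}\right) \left(-29\right) 68 = \frac{3}{2} \left(-29\right) 68 = \left(- \frac{87}{2}\right) 68 = -2958$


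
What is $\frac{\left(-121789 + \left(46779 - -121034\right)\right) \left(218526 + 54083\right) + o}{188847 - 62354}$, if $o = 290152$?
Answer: $\frac{12546846768}{126493} \approx 99190.0$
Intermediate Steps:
$\frac{\left(-121789 + \left(46779 - -121034\right)\right) \left(218526 + 54083\right) + o}{188847 - 62354} = \frac{\left(-121789 + \left(46779 - -121034\right)\right) \left(218526 + 54083\right) + 290152}{188847 - 62354} = \frac{\left(-121789 + \left(46779 + 121034\right)\right) 272609 + 290152}{126493} = \left(\left(-121789 + 167813\right) 272609 + 290152\right) \frac{1}{126493} = \left(46024 \cdot 272609 + 290152\right) \frac{1}{126493} = \left(12546556616 + 290152\right) \frac{1}{126493} = 12546846768 \cdot \frac{1}{126493} = \frac{12546846768}{126493}$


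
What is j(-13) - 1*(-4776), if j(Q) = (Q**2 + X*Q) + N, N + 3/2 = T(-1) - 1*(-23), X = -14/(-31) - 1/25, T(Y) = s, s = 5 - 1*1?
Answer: 7695981/1550 ≈ 4965.1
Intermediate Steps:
s = 4 (s = 5 - 1 = 4)
T(Y) = 4
X = 319/775 (X = -14*(-1/31) - 1*1/25 = 14/31 - 1/25 = 319/775 ≈ 0.41161)
N = 51/2 (N = -3/2 + (4 - 1*(-23)) = -3/2 + (4 + 23) = -3/2 + 27 = 51/2 ≈ 25.500)
j(Q) = 51/2 + Q**2 + 319*Q/775 (j(Q) = (Q**2 + 319*Q/775) + 51/2 = 51/2 + Q**2 + 319*Q/775)
j(-13) - 1*(-4776) = (51/2 + (-13)**2 + (319/775)*(-13)) - 1*(-4776) = (51/2 + 169 - 4147/775) + 4776 = 293181/1550 + 4776 = 7695981/1550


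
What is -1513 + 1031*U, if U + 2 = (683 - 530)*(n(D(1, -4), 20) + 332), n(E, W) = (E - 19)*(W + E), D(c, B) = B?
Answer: -5682323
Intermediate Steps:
n(E, W) = (-19 + E)*(E + W)
U = -5510 (U = -2 + (683 - 530)*(((-4)**2 - 19*(-4) - 19*20 - 4*20) + 332) = -2 + 153*((16 + 76 - 380 - 80) + 332) = -2 + 153*(-368 + 332) = -2 + 153*(-36) = -2 - 5508 = -5510)
-1513 + 1031*U = -1513 + 1031*(-5510) = -1513 - 5680810 = -5682323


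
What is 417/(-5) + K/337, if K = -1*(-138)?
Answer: -139839/1685 ≈ -82.990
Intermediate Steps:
K = 138
417/(-5) + K/337 = 417/(-5) + 138/337 = 417*(-⅕) + 138*(1/337) = -417/5 + 138/337 = -139839/1685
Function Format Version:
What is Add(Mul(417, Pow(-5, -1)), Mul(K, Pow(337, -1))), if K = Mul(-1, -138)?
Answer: Rational(-139839, 1685) ≈ -82.990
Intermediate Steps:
K = 138
Add(Mul(417, Pow(-5, -1)), Mul(K, Pow(337, -1))) = Add(Mul(417, Pow(-5, -1)), Mul(138, Pow(337, -1))) = Add(Mul(417, Rational(-1, 5)), Mul(138, Rational(1, 337))) = Add(Rational(-417, 5), Rational(138, 337)) = Rational(-139839, 1685)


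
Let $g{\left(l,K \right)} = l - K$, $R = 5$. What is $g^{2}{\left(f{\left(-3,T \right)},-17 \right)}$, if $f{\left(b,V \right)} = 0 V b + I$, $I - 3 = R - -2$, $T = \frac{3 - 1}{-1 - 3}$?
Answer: $729$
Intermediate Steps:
$T = - \frac{1}{2}$ ($T = \frac{2}{-4} = 2 \left(- \frac{1}{4}\right) = - \frac{1}{2} \approx -0.5$)
$I = 10$ ($I = 3 + \left(5 - -2\right) = 3 + \left(5 + 2\right) = 3 + 7 = 10$)
$f{\left(b,V \right)} = 10$ ($f{\left(b,V \right)} = 0 V b + 10 = 0 b + 10 = 0 + 10 = 10$)
$g^{2}{\left(f{\left(-3,T \right)},-17 \right)} = \left(10 - -17\right)^{2} = \left(10 + 17\right)^{2} = 27^{2} = 729$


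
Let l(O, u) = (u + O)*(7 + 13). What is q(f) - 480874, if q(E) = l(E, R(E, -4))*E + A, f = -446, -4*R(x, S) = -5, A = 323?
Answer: 3486619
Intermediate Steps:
R(x, S) = 5/4 (R(x, S) = -¼*(-5) = 5/4)
l(O, u) = 20*O + 20*u (l(O, u) = (O + u)*20 = 20*O + 20*u)
q(E) = 323 + E*(25 + 20*E) (q(E) = (20*E + 20*(5/4))*E + 323 = (20*E + 25)*E + 323 = (25 + 20*E)*E + 323 = E*(25 + 20*E) + 323 = 323 + E*(25 + 20*E))
q(f) - 480874 = (323 + 5*(-446)*(5 + 4*(-446))) - 480874 = (323 + 5*(-446)*(5 - 1784)) - 480874 = (323 + 5*(-446)*(-1779)) - 480874 = (323 + 3967170) - 480874 = 3967493 - 480874 = 3486619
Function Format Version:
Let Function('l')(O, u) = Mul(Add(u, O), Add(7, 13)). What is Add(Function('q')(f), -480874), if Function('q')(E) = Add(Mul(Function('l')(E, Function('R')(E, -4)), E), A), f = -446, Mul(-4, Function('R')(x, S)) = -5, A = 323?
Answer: 3486619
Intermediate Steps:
Function('R')(x, S) = Rational(5, 4) (Function('R')(x, S) = Mul(Rational(-1, 4), -5) = Rational(5, 4))
Function('l')(O, u) = Add(Mul(20, O), Mul(20, u)) (Function('l')(O, u) = Mul(Add(O, u), 20) = Add(Mul(20, O), Mul(20, u)))
Function('q')(E) = Add(323, Mul(E, Add(25, Mul(20, E)))) (Function('q')(E) = Add(Mul(Add(Mul(20, E), Mul(20, Rational(5, 4))), E), 323) = Add(Mul(Add(Mul(20, E), 25), E), 323) = Add(Mul(Add(25, Mul(20, E)), E), 323) = Add(Mul(E, Add(25, Mul(20, E))), 323) = Add(323, Mul(E, Add(25, Mul(20, E)))))
Add(Function('q')(f), -480874) = Add(Add(323, Mul(5, -446, Add(5, Mul(4, -446)))), -480874) = Add(Add(323, Mul(5, -446, Add(5, -1784))), -480874) = Add(Add(323, Mul(5, -446, -1779)), -480874) = Add(Add(323, 3967170), -480874) = Add(3967493, -480874) = 3486619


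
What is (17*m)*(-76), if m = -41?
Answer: 52972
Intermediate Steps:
(17*m)*(-76) = (17*(-41))*(-76) = -697*(-76) = 52972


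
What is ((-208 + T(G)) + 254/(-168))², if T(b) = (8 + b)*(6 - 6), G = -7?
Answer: 309724801/7056 ≈ 43895.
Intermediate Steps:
T(b) = 0 (T(b) = (8 + b)*0 = 0)
((-208 + T(G)) + 254/(-168))² = ((-208 + 0) + 254/(-168))² = (-208 + 254*(-1/168))² = (-208 - 127/84)² = (-17599/84)² = 309724801/7056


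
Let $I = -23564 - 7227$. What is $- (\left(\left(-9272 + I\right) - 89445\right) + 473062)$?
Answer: $-343554$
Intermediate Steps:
$I = -30791$ ($I = -23564 - 7227 = -30791$)
$- (\left(\left(-9272 + I\right) - 89445\right) + 473062) = - (\left(\left(-9272 - 30791\right) - 89445\right) + 473062) = - (\left(-40063 - 89445\right) + 473062) = - (-129508 + 473062) = \left(-1\right) 343554 = -343554$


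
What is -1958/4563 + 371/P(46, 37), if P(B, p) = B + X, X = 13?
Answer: 1577351/269217 ≈ 5.8590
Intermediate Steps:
P(B, p) = 13 + B (P(B, p) = B + 13 = 13 + B)
-1958/4563 + 371/P(46, 37) = -1958/4563 + 371/(13 + 46) = -1958*1/4563 + 371/59 = -1958/4563 + 371*(1/59) = -1958/4563 + 371/59 = 1577351/269217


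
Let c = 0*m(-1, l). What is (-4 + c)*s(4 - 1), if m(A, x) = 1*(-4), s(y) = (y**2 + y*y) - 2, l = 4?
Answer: -64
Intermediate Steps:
s(y) = -2 + 2*y**2 (s(y) = (y**2 + y**2) - 2 = 2*y**2 - 2 = -2 + 2*y**2)
m(A, x) = -4
c = 0 (c = 0*(-4) = 0)
(-4 + c)*s(4 - 1) = (-4 + 0)*(-2 + 2*(4 - 1)**2) = -4*(-2 + 2*3**2) = -4*(-2 + 2*9) = -4*(-2 + 18) = -4*16 = -64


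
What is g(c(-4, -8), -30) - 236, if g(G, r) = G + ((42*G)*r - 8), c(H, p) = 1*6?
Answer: -7798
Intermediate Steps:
c(H, p) = 6
g(G, r) = -8 + G + 42*G*r (g(G, r) = G + (42*G*r - 8) = G + (-8 + 42*G*r) = -8 + G + 42*G*r)
g(c(-4, -8), -30) - 236 = (-8 + 6 + 42*6*(-30)) - 236 = (-8 + 6 - 7560) - 236 = -7562 - 236 = -7798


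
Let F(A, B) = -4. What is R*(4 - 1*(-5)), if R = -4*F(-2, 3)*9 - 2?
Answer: 1278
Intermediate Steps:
R = 142 (R = -4*(-4)*9 - 2 = 16*9 - 2 = 144 - 2 = 142)
R*(4 - 1*(-5)) = 142*(4 - 1*(-5)) = 142*(4 + 5) = 142*9 = 1278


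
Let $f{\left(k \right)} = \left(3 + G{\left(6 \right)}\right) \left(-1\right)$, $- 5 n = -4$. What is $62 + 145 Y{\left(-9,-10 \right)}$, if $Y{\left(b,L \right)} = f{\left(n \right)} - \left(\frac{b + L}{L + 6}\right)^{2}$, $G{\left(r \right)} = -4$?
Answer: $- \frac{49033}{16} \approx -3064.6$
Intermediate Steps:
$n = \frac{4}{5}$ ($n = \left(- \frac{1}{5}\right) \left(-4\right) = \frac{4}{5} \approx 0.8$)
$f{\left(k \right)} = 1$ ($f{\left(k \right)} = \left(3 - 4\right) \left(-1\right) = \left(-1\right) \left(-1\right) = 1$)
$Y{\left(b,L \right)} = 1 - \frac{\left(L + b\right)^{2}}{\left(6 + L\right)^{2}}$ ($Y{\left(b,L \right)} = 1 - \left(\frac{b + L}{L + 6}\right)^{2} = 1 - \left(\frac{L + b}{6 + L}\right)^{2} = 1 - \frac{\left(L + b\right)^{2}}{\left(6 + L\right)^{2}}$)
$62 + 145 Y{\left(-9,-10 \right)} = 62 + 145 \left(1 - \frac{\left(-10 - 9\right)^{2}}{\left(6 - 10\right)^{2}}\right) = 62 + 145 \left(1 - \frac{\left(-19\right)^{2}}{16}\right) = 62 + 145 \left(1 - \frac{1}{16} \cdot 361\right) = 62 + 145 \left(1 - \frac{361}{16}\right) = 62 + 145 \left(- \frac{345}{16}\right) = 62 - \frac{50025}{16} = - \frac{49033}{16}$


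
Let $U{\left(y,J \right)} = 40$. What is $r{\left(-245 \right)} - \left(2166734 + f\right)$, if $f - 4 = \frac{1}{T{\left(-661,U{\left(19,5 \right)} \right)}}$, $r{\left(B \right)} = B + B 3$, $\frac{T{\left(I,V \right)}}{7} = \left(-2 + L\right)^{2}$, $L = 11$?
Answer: $- \frac{1229096107}{567} \approx -2.1677 \cdot 10^{6}$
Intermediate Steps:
$T{\left(I,V \right)} = 567$ ($T{\left(I,V \right)} = 7 \left(-2 + 11\right)^{2} = 7 \cdot 9^{2} = 7 \cdot 81 = 567$)
$r{\left(B \right)} = 4 B$ ($r{\left(B \right)} = B + 3 B = 4 B$)
$f = \frac{2269}{567}$ ($f = 4 + \frac{1}{567} = \frac{2269}{567} \approx 4.0018$)
$r{\left(-245 \right)} - \left(2166734 + f\right) = 4 \left(-245\right) - \frac{1228540447}{567} = -980 - \frac{1228540447}{567} = - \frac{1229096107}{567}$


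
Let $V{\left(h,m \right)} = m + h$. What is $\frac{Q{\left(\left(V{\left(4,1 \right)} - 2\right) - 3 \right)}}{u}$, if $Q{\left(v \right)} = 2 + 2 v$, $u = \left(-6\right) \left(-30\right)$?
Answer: $\frac{1}{90} \approx 0.011111$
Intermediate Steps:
$V{\left(h,m \right)} = h + m$
$u = 180$
$\frac{Q{\left(\left(V{\left(4,1 \right)} - 2\right) - 3 \right)}}{u} = \frac{2 + 2 \left(\left(\left(4 + 1\right) - 2\right) - 3\right)}{180} = \frac{2 + 2 \left(\left(5 - 2\right) - 3\right)}{180} = \frac{2 + 2 \left(3 - 3\right)}{180} = \frac{2 + 2 \cdot 0}{180} = \frac{2 + 0}{180} = \frac{1}{180} \cdot 2 = \frac{1}{90}$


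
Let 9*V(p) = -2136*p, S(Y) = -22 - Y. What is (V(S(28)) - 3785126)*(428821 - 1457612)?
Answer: 11645685728398/3 ≈ 3.8819e+12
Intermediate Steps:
V(p) = -712*p/3 (V(p) = (-2136*p)/9 = -712*p/3)
(V(S(28)) - 3785126)*(428821 - 1457612) = (-712*(-22 - 1*28)/3 - 3785126)*(428821 - 1457612) = (-712*(-22 - 28)/3 - 3785126)*(-1028791) = (-712/3*(-50) - 3785126)*(-1028791) = (35600/3 - 3785126)*(-1028791) = -11319778/3*(-1028791) = 11645685728398/3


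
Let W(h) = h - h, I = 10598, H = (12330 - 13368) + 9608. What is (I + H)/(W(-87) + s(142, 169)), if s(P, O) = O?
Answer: 19168/169 ≈ 113.42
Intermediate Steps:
H = 8570 (H = -1038 + 9608 = 8570)
W(h) = 0
(I + H)/(W(-87) + s(142, 169)) = (10598 + 8570)/(0 + 169) = 19168/169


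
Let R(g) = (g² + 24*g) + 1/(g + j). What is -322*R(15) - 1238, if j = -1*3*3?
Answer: -568985/3 ≈ -1.8966e+5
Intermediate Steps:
j = -9 (j = -3*3 = -9)
R(g) = g² + 1/(-9 + g) + 24*g (R(g) = (g² + 24*g) + 1/(g - 9) = (g² + 24*g) + 1/(-9 + g) = g² + 1/(-9 + g) + 24*g)
-322*R(15) - 1238 = -322*(1 + 15³ - 216*15 + 15*15²)/(-9 + 15) - 1238 = -322*(1 + 3375 - 3240 + 15*225)/6 - 1238 = -161*(1 + 3375 - 3240 + 3375)/3 - 1238 = -161*3511/3 - 1238 = -322*3511/6 - 1238 = -565271/3 - 1238 = -568985/3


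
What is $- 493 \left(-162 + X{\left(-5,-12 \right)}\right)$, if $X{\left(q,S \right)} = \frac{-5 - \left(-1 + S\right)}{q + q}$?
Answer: $\frac{401302}{5} \approx 80260.0$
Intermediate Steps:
$X{\left(q,S \right)} = \frac{-4 - S}{2 q}$
$- 493 \left(-162 + X{\left(-5,-12 \right)}\right) = - 493 \left(-162 + \frac{-4 - -12}{2 \left(-5\right)}\right) = - 493 \left(-162 + \frac{1}{2} \left(- \frac{1}{5}\right) \left(-4 + 12\right)\right) = - 493 \left(-162 + \frac{1}{2} \left(- \frac{1}{5}\right) 8\right) = - 493 \left(-162 - \frac{4}{5}\right) = \left(-493\right) \left(- \frac{814}{5}\right) = \frac{401302}{5}$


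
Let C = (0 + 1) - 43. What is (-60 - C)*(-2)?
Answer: 36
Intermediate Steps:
C = -42 (C = 1 - 43 = -42)
(-60 - C)*(-2) = (-60 - 1*(-42))*(-2) = (-60 + 42)*(-2) = -18*(-2) = 36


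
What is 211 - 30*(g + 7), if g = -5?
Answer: 151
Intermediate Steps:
211 - 30*(g + 7) = 211 - 30*(-5 + 7) = 211 - 30*2 = 211 - 2*30 = 211 - 60 = 151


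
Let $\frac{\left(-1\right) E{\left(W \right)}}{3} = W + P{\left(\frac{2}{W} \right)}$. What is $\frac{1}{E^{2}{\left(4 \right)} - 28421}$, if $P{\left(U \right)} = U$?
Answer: $- \frac{4}{112955} \approx -3.5412 \cdot 10^{-5}$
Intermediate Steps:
$E{\left(W \right)} = - \frac{6}{W} - 3 W$ ($E{\left(W \right)} = - 3 \left(W + \frac{2}{W}\right) = - \frac{6}{W} - 3 W$)
$\frac{1}{E^{2}{\left(4 \right)} - 28421} = \frac{1}{\left(- \frac{6}{4} - 12\right)^{2} - 28421} = \frac{1}{\left(\left(-6\right) \frac{1}{4} - 12\right)^{2} - 28421} = \frac{1}{\left(- \frac{3}{2} - 12\right)^{2} - 28421} = \frac{1}{\left(- \frac{27}{2}\right)^{2} - 28421} = \frac{1}{\frac{729}{4} - 28421} = \frac{1}{- \frac{112955}{4}} = - \frac{4}{112955}$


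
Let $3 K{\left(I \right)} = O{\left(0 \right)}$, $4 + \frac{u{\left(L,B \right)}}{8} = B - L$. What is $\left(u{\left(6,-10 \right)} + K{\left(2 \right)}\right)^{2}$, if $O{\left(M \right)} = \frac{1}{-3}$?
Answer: $\frac{2076481}{81} \approx 25636.0$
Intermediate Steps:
$u{\left(L,B \right)} = -32 - 8 L + 8 B$ ($u{\left(L,B \right)} = -32 + 8 \left(B - L\right) = -32 + \left(- 8 L + 8 B\right) = -32 - 8 L + 8 B$)
$O{\left(M \right)} = - \frac{1}{3}$
$K{\left(I \right)} = - \frac{1}{9}$ ($K{\left(I \right)} = \frac{1}{3} \left(- \frac{1}{3}\right) = - \frac{1}{9}$)
$\left(u{\left(6,-10 \right)} + K{\left(2 \right)}\right)^{2} = \left(\left(-32 - 48 + 8 \left(-10\right)\right) - \frac{1}{9}\right)^{2} = \left(\left(-32 - 48 - 80\right) - \frac{1}{9}\right)^{2} = \left(-160 - \frac{1}{9}\right)^{2} = \left(- \frac{1441}{9}\right)^{2} = \frac{2076481}{81}$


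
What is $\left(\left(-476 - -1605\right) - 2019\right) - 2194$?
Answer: $-3084$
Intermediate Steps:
$\left(\left(-476 - -1605\right) - 2019\right) - 2194 = \left(\left(-476 + 1605\right) - 2019\right) - 2194 = \left(1129 - 2019\right) - 2194 = -890 - 2194 = -3084$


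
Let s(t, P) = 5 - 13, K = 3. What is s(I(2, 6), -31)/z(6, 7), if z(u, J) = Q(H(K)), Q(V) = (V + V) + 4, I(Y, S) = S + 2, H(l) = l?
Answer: -⅘ ≈ -0.80000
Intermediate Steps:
I(Y, S) = 2 + S
Q(V) = 4 + 2*V (Q(V) = 2*V + 4 = 4 + 2*V)
s(t, P) = -8
z(u, J) = 10 (z(u, J) = 4 + 2*3 = 4 + 6 = 10)
s(I(2, 6), -31)/z(6, 7) = -8/10 = -8*⅒ = -⅘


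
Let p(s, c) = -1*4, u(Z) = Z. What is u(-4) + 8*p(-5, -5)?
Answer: -36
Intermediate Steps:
p(s, c) = -4
u(-4) + 8*p(-5, -5) = -4 + 8*(-4) = -4 - 32 = -36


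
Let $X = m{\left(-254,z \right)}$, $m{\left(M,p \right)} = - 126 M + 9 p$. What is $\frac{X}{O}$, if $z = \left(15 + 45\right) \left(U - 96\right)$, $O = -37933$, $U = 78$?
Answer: $- \frac{22284}{37933} \approx -0.58746$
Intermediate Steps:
$z = -1080$ ($z = \left(15 + 45\right) \left(78 - 96\right) = 60 \left(-18\right) = -1080$)
$X = 22284$ ($X = \left(-126\right) \left(-254\right) + 9 \left(-1080\right) = 32004 - 9720 = 22284$)
$\frac{X}{O} = \frac{22284}{-37933} = 22284 \left(- \frac{1}{37933}\right) = - \frac{22284}{37933}$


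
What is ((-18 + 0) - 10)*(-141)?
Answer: 3948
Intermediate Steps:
((-18 + 0) - 10)*(-141) = (-18 - 10)*(-141) = -28*(-141) = 3948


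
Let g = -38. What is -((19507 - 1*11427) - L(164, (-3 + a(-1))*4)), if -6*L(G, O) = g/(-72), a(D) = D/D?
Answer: -1745299/216 ≈ -8080.1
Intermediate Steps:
a(D) = 1
L(G, O) = -19/216 (L(G, O) = -(-19)/(3*(-72)) = -(-19)*(-1)/(3*72) = -1/6*19/36 = -19/216)
-((19507 - 1*11427) - L(164, (-3 + a(-1))*4)) = -((19507 - 1*11427) - 1*(-19/216)) = -((19507 - 11427) + 19/216) = -(8080 + 19/216) = -1*1745299/216 = -1745299/216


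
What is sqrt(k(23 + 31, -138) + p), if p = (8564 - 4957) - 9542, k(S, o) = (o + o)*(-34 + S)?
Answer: I*sqrt(11455) ≈ 107.03*I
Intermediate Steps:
k(S, o) = 2*o*(-34 + S) (k(S, o) = (2*o)*(-34 + S) = 2*o*(-34 + S))
p = -5935 (p = 3607 - 9542 = -5935)
sqrt(k(23 + 31, -138) + p) = sqrt(2*(-138)*(-34 + (23 + 31)) - 5935) = sqrt(2*(-138)*(-34 + 54) - 5935) = sqrt(2*(-138)*20 - 5935) = sqrt(-5520 - 5935) = sqrt(-11455) = I*sqrt(11455)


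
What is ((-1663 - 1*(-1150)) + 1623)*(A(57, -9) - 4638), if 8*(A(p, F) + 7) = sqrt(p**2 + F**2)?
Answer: -5155950 + 1665*sqrt(370)/4 ≈ -5.1479e+6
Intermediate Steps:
A(p, F) = -7 + sqrt(F**2 + p**2)/8 (A(p, F) = -7 + sqrt(p**2 + F**2)/8 = -7 + sqrt(F**2 + p**2)/8)
((-1663 - 1*(-1150)) + 1623)*(A(57, -9) - 4638) = ((-1663 - 1*(-1150)) + 1623)*((-7 + sqrt((-9)**2 + 57**2)/8) - 4638) = ((-1663 + 1150) + 1623)*((-7 + sqrt(81 + 3249)/8) - 4638) = (-513 + 1623)*((-7 + sqrt(3330)/8) - 4638) = 1110*((-7 + (3*sqrt(370))/8) - 4638) = 1110*((-7 + 3*sqrt(370)/8) - 4638) = 1110*(-4645 + 3*sqrt(370)/8) = -5155950 + 1665*sqrt(370)/4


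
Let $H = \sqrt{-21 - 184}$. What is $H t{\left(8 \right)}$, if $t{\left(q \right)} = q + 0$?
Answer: $8 i \sqrt{205} \approx 114.54 i$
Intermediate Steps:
$H = i \sqrt{205}$ ($H = \sqrt{-205} = i \sqrt{205} \approx 14.318 i$)
$t{\left(q \right)} = q$
$H t{\left(8 \right)} = i \sqrt{205} \cdot 8 = 8 i \sqrt{205}$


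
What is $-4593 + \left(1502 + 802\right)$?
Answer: $-2289$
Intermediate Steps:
$-4593 + \left(1502 + 802\right) = -4593 + 2304 = -2289$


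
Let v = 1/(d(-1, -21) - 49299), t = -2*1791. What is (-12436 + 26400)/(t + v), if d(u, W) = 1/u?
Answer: -688425200/176592601 ≈ -3.8984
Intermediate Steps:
t = -3582
v = -1/49300 (v = 1/(1/(-1) - 49299) = 1/(-1 - 49299) = 1/(-49300) = -1/49300 ≈ -2.0284e-5)
(-12436 + 26400)/(t + v) = (-12436 + 26400)/(-3582 - 1/49300) = 13964/(-176592601/49300) = 13964*(-49300/176592601) = -688425200/176592601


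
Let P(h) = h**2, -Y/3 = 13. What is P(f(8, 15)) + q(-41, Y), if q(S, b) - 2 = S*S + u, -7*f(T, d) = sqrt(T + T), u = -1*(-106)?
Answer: 87677/49 ≈ 1789.3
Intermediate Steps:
Y = -39 (Y = -3*13 = -39)
u = 106
f(T, d) = -sqrt(2)*sqrt(T)/7 (f(T, d) = -sqrt(T + T)/7 = -sqrt(2)*sqrt(T)/7)
q(S, b) = 108 + S**2 (q(S, b) = 2 + (S*S + 106) = 2 + (S**2 + 106) = 2 + (106 + S**2) = 108 + S**2)
P(f(8, 15)) + q(-41, Y) = (-sqrt(2)*sqrt(8)/7)**2 + (108 + (-41)**2) = (-sqrt(2)*2*sqrt(2)/7)**2 + (108 + 1681) = (-4/7)**2 + 1789 = 16/49 + 1789 = 87677/49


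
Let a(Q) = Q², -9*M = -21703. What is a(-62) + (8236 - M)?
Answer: 87017/9 ≈ 9668.6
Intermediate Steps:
M = 21703/9 (M = -⅑*(-21703) = 21703/9 ≈ 2411.4)
a(-62) + (8236 - M) = (-62)² + (8236 - 1*21703/9) = 3844 + (8236 - 21703/9) = 3844 + 52421/9 = 87017/9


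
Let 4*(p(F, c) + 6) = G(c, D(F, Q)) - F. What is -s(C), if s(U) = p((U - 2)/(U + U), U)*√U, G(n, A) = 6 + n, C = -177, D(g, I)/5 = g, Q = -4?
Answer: 69209*I*√177/1416 ≈ 650.26*I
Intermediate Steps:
D(g, I) = 5*g
p(F, c) = -9/2 - F/4 + c/4 (p(F, c) = -6 + ((6 + c) - F)/4 = -6 + (6 + c - F)/4 = -6 + (3/2 - F/4 + c/4) = -9/2 - F/4 + c/4)
s(U) = √U*(-9/2 + U/4 - (-2 + U)/(8*U)) (s(U) = (-9/2 - (U - 2)/(4*(U + U)) + U/4)*√U = (-9/2 - (-2 + U)/(4*(2*U)) + U/4)*√U = (-9/2 - (-2 + U)*1/(2*U)/4 + U/4)*√U = (-9/2 - (-2 + U)/(8*U) + U/4)*√U = (-9/2 + U/4 - (-2 + U)/(8*U))*√U = √U*(-9/2 + U/4 - (-2 + U)/(8*U)))
-s(C) = -(2 - 1*(-177) - 2*(-177)*(18 - 1*(-177)))/(8*√(-177)) = -(-I*√177/177)*(2 + 177 - 2*(-177)*(18 + 177))/8 = -(-I*√177/177)*(2 + 177 - 2*(-177)*195)/8 = -(-I*√177/177)*(2 + 177 + 69030)/8 = -(-I*√177/177)*69209/8 = -(-69209)*I*√177/1416 = 69209*I*√177/1416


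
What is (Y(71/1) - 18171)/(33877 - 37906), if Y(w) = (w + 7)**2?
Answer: 3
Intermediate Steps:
Y(w) = (7 + w)**2
(Y(71/1) - 18171)/(33877 - 37906) = ((7 + 71/1)**2 - 18171)/(33877 - 37906) = ((7 + 71*1)**2 - 18171)/(-4029) = ((7 + 71)**2 - 18171)*(-1/4029) = (78**2 - 18171)*(-1/4029) = (6084 - 18171)*(-1/4029) = -12087*(-1/4029) = 3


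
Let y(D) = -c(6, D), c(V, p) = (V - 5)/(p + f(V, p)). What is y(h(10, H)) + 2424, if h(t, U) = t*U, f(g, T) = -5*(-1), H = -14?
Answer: 327241/135 ≈ 2424.0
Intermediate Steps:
f(g, T) = 5
c(V, p) = (-5 + V)/(5 + p) (c(V, p) = (V - 5)/(p + 5) = (-5 + V)/(5 + p))
h(t, U) = U*t
y(D) = -1/(5 + D) (y(D) = -(-5 + 6)/(5 + D) = -1/(5 + D))
y(h(10, H)) + 2424 = -1/(5 - 14*10) + 2424 = -1/(5 - 140) + 2424 = -1/(-135) + 2424 = -1*(-1/135) + 2424 = 1/135 + 2424 = 327241/135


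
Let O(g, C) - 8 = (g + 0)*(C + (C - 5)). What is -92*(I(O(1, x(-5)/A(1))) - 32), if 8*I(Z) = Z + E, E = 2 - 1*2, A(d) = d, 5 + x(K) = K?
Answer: 6279/2 ≈ 3139.5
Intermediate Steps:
x(K) = -5 + K
E = 0 (E = 2 - 2 = 0)
O(g, C) = 8 + g*(-5 + 2*C) (O(g, C) = 8 + (g + 0)*(C + (C - 5)) = 8 + g*(C + (-5 + C)) = 8 + g*(-5 + 2*C))
I(Z) = Z/8 (I(Z) = (Z + 0)/8 = Z/8)
-92*(I(O(1, x(-5)/A(1))) - 32) = -92*((8 - 5*1 + 2*((-5 - 5)/1)*1)/8 - 32) = -92*((8 - 5 + 2*(-10*1)*1)/8 - 32) = -92*((8 - 5 + 2*(-10)*1)/8 - 32) = -92*((8 - 5 - 20)/8 - 32) = -92*((⅛)*(-17) - 32) = -92*(-17/8 - 32) = -92*(-273/8) = 6279/2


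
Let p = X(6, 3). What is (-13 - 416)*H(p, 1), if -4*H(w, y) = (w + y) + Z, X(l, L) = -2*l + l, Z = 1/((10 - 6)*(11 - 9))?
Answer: -16731/32 ≈ -522.84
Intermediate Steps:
Z = 1/8 (Z = 1/(4*2) = 1/8 ≈ 0.12500)
X(l, L) = -l
p = -6 (p = -1*6 = -6)
H(w, y) = -1/32 - w/4 - y/4 (H(w, y) = -((w + y) + 1/8)/4 = -(1/8 + w + y)/4 = -1/32 - w/4 - y/4)
(-13 - 416)*H(p, 1) = (-13 - 416)*(-1/32 - 1/4*(-6) - 1/4*1) = -429*(-1/32 + 3/2 - 1/4) = -429*39/32 = -16731/32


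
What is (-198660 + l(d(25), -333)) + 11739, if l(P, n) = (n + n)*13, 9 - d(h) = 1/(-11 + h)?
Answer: -195579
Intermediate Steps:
d(h) = 9 - 1/(-11 + h)
l(P, n) = 26*n (l(P, n) = (2*n)*13 = 26*n)
(-198660 + l(d(25), -333)) + 11739 = (-198660 + 26*(-333)) + 11739 = (-198660 - 8658) + 11739 = -207318 + 11739 = -195579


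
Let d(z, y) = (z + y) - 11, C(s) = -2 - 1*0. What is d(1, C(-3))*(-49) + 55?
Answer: 643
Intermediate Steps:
C(s) = -2 (C(s) = -2 + 0 = -2)
d(z, y) = -11 + y + z (d(z, y) = (y + z) - 11 = -11 + y + z)
d(1, C(-3))*(-49) + 55 = (-11 - 2 + 1)*(-49) + 55 = -12*(-49) + 55 = 588 + 55 = 643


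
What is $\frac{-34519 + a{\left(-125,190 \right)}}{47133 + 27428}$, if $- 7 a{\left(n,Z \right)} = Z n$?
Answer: $- \frac{217883}{521927} \approx -0.41746$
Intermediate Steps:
$a{\left(n,Z \right)} = - \frac{Z n}{7}$
$\frac{-34519 + a{\left(-125,190 \right)}}{47133 + 27428} = \frac{-34519 - \frac{190}{7} \left(-125\right)}{47133 + 27428} = \frac{-34519 + \frac{23750}{7}}{74561} = \left(- \frac{217883}{7}\right) \frac{1}{74561} = - \frac{217883}{521927}$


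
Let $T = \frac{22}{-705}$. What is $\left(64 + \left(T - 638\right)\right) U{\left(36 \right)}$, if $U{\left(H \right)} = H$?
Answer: $- \frac{4856304}{235} \approx -20665.0$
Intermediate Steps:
$T = - \frac{22}{705}$ ($T = 22 \left(- \frac{1}{705}\right) = - \frac{22}{705} \approx -0.031206$)
$\left(64 + \left(T - 638\right)\right) U{\left(36 \right)} = \left(64 - \frac{449812}{705}\right) 36 = \left(- \frac{404692}{705}\right) 36 = - \frac{4856304}{235}$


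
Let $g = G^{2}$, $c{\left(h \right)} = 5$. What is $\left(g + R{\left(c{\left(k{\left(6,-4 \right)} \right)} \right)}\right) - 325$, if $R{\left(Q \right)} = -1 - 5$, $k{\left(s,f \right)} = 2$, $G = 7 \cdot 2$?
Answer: $-135$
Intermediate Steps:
$G = 14$
$g = 196$ ($g = 14^{2} = 196$)
$R{\left(Q \right)} = -6$
$\left(g + R{\left(c{\left(k{\left(6,-4 \right)} \right)} \right)}\right) - 325 = \left(196 - 6\right) - 325 = 190 - 325 = -135$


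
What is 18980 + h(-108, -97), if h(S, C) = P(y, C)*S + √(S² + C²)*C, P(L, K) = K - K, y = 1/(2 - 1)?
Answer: 18980 - 97*√21073 ≈ 4899.0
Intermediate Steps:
y = 1 (y = 1/1 = 1)
P(L, K) = 0
h(S, C) = C*√(C² + S²) (h(S, C) = 0*S + √(S² + C²)*C = 0 + √(C² + S²)*C = 0 + C*√(C² + S²) = C*√(C² + S²))
18980 + h(-108, -97) = 18980 - 97*√((-97)² + (-108)²) = 18980 - 97*√(9409 + 11664) = 18980 - 97*√21073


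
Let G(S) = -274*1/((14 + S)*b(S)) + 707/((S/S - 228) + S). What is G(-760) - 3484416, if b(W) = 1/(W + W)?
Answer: -183285290201/52593 ≈ -3.4850e+6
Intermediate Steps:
b(W) = 1/(2*W)
G(S) = 707/(-227 + S) - 548*S/(14 + S) (G(S) = -274*2*S/(14 + S) + 707/((S/S - 228) + S) = -274*2*S/(14 + S) + 707/((1 - 228) + S) = -548*S/(14 + S) + 707/(-227 + S) = 707/(-227 + S) - 548*S/(14 + S))
G(-760) - 3484416 = (-9898 - 1*(-760)*(125103 - 548*(-760)))/(3178 - 1*(-760)² + 213*(-760)) - 3484416 = (-9898 - 1*(-760)*(125103 + 416480))/(3178 - 1*577600 - 161880) - 3484416 = (-9898 - 1*(-760)*541583)/(3178 - 577600 - 161880) - 3484416 = (-9898 + 411603080)/(-736302) - 3484416 = -1/736302*411593182 - 3484416 = -29399513/52593 - 3484416 = -183285290201/52593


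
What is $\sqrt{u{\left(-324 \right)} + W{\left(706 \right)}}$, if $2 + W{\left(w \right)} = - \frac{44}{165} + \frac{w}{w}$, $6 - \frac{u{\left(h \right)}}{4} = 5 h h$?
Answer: $\frac{i \sqrt{472386885}}{15} \approx 1449.0 i$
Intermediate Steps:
$u{\left(h \right)} = 24 - 20 h^{2}$ ($u{\left(h \right)} = 24 - 4 \cdot 5 h h = 24 - 4 \cdot 5 h^{2} = 24 - 20 h^{2}$)
$W{\left(w \right)} = - \frac{19}{15}$ ($W{\left(w \right)} = -2 + \left(- \frac{44}{165} + \frac{w}{w}\right) = -2 + \left(\left(-44\right) \frac{1}{165} + 1\right) = -2 + \left(- \frac{4}{15} + 1\right) = -2 + \frac{11}{15} = - \frac{19}{15}$)
$\sqrt{u{\left(-324 \right)} + W{\left(706 \right)}} = \sqrt{\left(24 - 20 \left(-324\right)^{2}\right) - \frac{19}{15}} = \sqrt{\left(24 - 2099520\right) - \frac{19}{15}} = \sqrt{-2099496 - \frac{19}{15}} = \sqrt{- \frac{31492459}{15}} = \frac{i \sqrt{472386885}}{15}$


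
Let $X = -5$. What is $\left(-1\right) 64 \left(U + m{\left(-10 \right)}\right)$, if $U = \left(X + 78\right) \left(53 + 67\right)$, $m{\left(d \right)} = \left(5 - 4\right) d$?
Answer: $-560000$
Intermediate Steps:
$m{\left(d \right)} = d$ ($m{\left(d \right)} = 1 d = d$)
$U = 8760$ ($U = \left(-5 + 78\right) \left(53 + 67\right) = 73 \cdot 120 = 8760$)
$\left(-1\right) 64 \left(U + m{\left(-10 \right)}\right) = \left(-1\right) 64 \left(8760 - 10\right) = \left(-64\right) 8750 = -560000$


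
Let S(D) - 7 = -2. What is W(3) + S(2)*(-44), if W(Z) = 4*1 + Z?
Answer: -213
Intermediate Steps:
S(D) = 5 (S(D) = 7 - 2 = 5)
W(Z) = 4 + Z
W(3) + S(2)*(-44) = (4 + 3) + 5*(-44) = 7 - 220 = -213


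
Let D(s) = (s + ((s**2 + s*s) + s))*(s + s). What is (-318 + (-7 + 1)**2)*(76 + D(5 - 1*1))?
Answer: -111672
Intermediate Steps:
D(s) = 2*s*(2*s + 2*s**2) (D(s) = (s + ((s**2 + s**2) + s))*(2*s) = (s + (2*s**2 + s))*(2*s) = (s + (s + 2*s**2))*(2*s) = (2*s + 2*s**2)*(2*s) = 2*s*(2*s + 2*s**2))
(-318 + (-7 + 1)**2)*(76 + D(5 - 1*1)) = (-318 + (-7 + 1)**2)*(76 + 4*(5 - 1*1)**2*(1 + (5 - 1*1))) = (-318 + (-6)**2)*(76 + 4*(5 - 1)**2*(1 + (5 - 1))) = (-318 + 36)*(76 + 4*4**2*(1 + 4)) = -282*(76 + 4*16*5) = -282*(76 + 320) = -282*396 = -111672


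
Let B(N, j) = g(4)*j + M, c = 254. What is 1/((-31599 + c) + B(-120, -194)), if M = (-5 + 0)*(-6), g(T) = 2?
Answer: -1/31703 ≈ -3.1543e-5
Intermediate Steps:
M = 30 (M = -5*(-6) = 30)
B(N, j) = 30 + 2*j (B(N, j) = 2*j + 30 = 30 + 2*j)
1/((-31599 + c) + B(-120, -194)) = 1/((-31599 + 254) + (30 + 2*(-194))) = 1/(-31345 + (30 - 388)) = 1/(-31345 - 358) = 1/(-31703) = -1/31703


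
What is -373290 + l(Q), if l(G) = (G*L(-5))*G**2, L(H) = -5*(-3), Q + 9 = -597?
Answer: -3338548530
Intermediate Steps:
Q = -606 (Q = -9 - 597 = -606)
L(H) = 15
l(G) = 15*G**3 (l(G) = (G*15)*G**2 = (15*G)*G**2 = 15*G**3)
-373290 + l(Q) = -373290 + 15*(-606)**3 = -373290 + 15*(-222545016) = -373290 - 3338175240 = -3338548530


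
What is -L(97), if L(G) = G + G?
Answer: -194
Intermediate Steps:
L(G) = 2*G
-L(97) = -2*97 = -1*194 = -194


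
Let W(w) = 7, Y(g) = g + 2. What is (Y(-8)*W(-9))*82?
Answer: -3444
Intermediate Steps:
Y(g) = 2 + g
(Y(-8)*W(-9))*82 = ((2 - 8)*7)*82 = -6*7*82 = -42*82 = -3444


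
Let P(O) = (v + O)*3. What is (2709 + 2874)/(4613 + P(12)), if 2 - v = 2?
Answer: 5583/4649 ≈ 1.2009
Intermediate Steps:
v = 0 (v = 2 - 1*2 = 2 - 2 = 0)
P(O) = 3*O (P(O) = (0 + O)*3 = O*3 = 3*O)
(2709 + 2874)/(4613 + P(12)) = (2709 + 2874)/(4613 + 3*12) = 5583/(4613 + 36) = 5583/4649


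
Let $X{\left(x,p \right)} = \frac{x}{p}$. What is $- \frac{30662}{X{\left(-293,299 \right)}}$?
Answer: $\frac{9167938}{293} \approx 31290.0$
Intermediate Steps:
$- \frac{30662}{X{\left(-293,299 \right)}} = - \frac{30662}{\left(-293\right) \frac{1}{299}} = - \frac{30662}{- \frac{293}{299}} = \left(-30662\right) \left(- \frac{299}{293}\right) = \frac{9167938}{293}$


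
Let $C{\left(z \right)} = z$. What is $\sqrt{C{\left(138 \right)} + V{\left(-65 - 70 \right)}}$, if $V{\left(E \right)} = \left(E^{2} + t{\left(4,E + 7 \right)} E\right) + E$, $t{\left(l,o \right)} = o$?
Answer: $2 \sqrt{8877} \approx 188.44$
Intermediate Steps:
$V{\left(E \right)} = E + E^{2} + E \left(7 + E\right)$ ($V{\left(E \right)} = \left(E^{2} + \left(E + 7\right) E\right) + E = \left(E^{2} + \left(7 + E\right) E\right) + E = \left(E^{2} + E \left(7 + E\right)\right) + E = E + E^{2} + E \left(7 + E\right)$)
$\sqrt{C{\left(138 \right)} + V{\left(-65 - 70 \right)}} = \sqrt{138 + 2 \left(-65 - 70\right) \left(4 - 135\right)} = \sqrt{138 + 2 \left(-135\right) \left(4 - 135\right)} = \sqrt{138 + 2 \left(-135\right) \left(-131\right)} = \sqrt{138 + 35370} = \sqrt{35508} = 2 \sqrt{8877}$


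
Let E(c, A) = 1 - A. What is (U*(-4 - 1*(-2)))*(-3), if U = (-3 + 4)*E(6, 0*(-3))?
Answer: 6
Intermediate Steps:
U = 1 (U = (-3 + 4)*(1 - 0*(-3)) = 1*(1 - 1*0) = 1*(1 + 0) = 1*1 = 1)
(U*(-4 - 1*(-2)))*(-3) = (1*(-4 - 1*(-2)))*(-3) = (1*(-4 + 2))*(-3) = (1*(-2))*(-3) = -2*(-3) = 6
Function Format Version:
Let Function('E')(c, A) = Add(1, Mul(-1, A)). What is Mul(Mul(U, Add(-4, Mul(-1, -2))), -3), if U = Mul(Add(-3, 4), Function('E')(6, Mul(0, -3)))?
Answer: 6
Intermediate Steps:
U = 1 (U = Mul(Add(-3, 4), Add(1, Mul(-1, Mul(0, -3)))) = Mul(1, Add(1, Mul(-1, 0))) = Mul(1, Add(1, 0)) = Mul(1, 1) = 1)
Mul(Mul(U, Add(-4, Mul(-1, -2))), -3) = Mul(Mul(1, Add(-4, Mul(-1, -2))), -3) = Mul(Mul(1, Add(-4, 2)), -3) = Mul(Mul(1, -2), -3) = Mul(-2, -3) = 6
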